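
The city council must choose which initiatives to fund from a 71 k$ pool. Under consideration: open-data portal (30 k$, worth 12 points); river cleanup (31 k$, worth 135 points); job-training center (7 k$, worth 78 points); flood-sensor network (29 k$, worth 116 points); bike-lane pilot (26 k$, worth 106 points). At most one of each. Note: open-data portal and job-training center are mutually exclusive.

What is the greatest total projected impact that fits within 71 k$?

329

Taking the top-ratio projects first gives river cleanup + job-training center + bike-lane pilot for 319 (64 k$).
Dropping bike-lane pilot frees 26 k$; slotting in flood-sensor network (29 k$) lifts the total to 329 at 67 k$.
Next best is river cleanup + job-training center + bike-lane pilot at 319 (64 k$) — short by 10.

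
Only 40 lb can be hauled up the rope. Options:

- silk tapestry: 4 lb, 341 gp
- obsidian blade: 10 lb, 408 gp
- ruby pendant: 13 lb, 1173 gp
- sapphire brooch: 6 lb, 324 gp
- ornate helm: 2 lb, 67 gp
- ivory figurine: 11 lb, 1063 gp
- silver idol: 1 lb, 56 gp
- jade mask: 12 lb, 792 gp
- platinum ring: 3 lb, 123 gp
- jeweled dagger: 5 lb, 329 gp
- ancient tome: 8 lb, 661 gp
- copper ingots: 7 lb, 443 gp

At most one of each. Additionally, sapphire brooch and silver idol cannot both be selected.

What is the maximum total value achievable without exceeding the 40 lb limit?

3417

Density check — ivory figurine 96.64, ruby pendant 90.23, silk tapestry 85.25, ancient tome 82.62 are the best per lb.
Taking silk tapestry + ruby pendant + ivory figurine + silver idol + platinum ring + ancient tome: 40 lb used, 3417 in value.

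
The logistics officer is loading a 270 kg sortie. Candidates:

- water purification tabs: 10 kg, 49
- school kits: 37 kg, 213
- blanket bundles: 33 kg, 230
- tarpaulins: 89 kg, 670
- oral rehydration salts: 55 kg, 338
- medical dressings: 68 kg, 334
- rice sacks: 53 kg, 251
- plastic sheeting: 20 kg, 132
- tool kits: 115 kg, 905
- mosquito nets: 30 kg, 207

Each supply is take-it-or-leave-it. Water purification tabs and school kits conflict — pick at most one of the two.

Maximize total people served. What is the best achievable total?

2012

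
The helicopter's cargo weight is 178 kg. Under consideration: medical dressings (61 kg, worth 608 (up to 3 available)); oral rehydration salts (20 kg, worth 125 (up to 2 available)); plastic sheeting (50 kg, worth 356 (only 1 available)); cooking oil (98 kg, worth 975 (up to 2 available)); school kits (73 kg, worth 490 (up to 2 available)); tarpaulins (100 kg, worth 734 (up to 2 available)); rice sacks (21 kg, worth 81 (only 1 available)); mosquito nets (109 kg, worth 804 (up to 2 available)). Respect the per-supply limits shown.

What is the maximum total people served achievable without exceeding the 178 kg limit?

Greedy by ratio would take 2×medical dressings + plastic sheeting: 172 kg used, total 1572.
The 111 kg tied up in medical dressings and plastic sheeting is better spent on cooking oil — total rises to 1583 (159 kg).

1583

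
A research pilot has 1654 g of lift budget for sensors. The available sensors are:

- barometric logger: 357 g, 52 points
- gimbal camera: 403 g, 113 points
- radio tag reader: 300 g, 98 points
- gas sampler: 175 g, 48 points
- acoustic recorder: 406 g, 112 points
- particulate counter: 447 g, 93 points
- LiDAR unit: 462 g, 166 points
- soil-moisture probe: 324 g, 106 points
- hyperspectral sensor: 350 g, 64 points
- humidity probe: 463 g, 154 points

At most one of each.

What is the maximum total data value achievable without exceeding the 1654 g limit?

539

A density-first pass picks radio tag reader + LiDAR unit + soil-moisture probe + humidity probe — 524 at 1549 g.
The 300 g tied up in radio tag reader is better spent on gimbal camera — total rises to 539 (1652 g).
Runner-up gimbal camera + radio tag reader + LiDAR unit + humidity probe tops out at 531.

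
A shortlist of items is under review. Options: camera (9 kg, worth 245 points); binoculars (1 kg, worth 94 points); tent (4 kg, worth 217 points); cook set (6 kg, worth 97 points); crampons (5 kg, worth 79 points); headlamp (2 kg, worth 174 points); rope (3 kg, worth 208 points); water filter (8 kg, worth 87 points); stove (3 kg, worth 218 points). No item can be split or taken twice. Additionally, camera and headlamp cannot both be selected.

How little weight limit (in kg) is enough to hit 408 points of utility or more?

6

Minimise kg subject to total utility ≥ 408.
binoculars + headlamp + rope: 476 utility at 6 kg.
No combination under 6 kg hits 408.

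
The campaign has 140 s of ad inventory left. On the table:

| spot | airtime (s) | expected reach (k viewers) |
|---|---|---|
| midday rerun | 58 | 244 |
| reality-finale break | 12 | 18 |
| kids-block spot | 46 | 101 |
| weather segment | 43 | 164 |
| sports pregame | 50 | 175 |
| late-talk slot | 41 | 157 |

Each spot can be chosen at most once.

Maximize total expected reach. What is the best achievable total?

496

A density-first pass picks midday rerun + reality-finale break + late-talk slot — 419 at 111 s.
The 70 s tied up in midday rerun and reality-finale break is better spent on weather segment + sports pregame — total rises to 496 (134 s).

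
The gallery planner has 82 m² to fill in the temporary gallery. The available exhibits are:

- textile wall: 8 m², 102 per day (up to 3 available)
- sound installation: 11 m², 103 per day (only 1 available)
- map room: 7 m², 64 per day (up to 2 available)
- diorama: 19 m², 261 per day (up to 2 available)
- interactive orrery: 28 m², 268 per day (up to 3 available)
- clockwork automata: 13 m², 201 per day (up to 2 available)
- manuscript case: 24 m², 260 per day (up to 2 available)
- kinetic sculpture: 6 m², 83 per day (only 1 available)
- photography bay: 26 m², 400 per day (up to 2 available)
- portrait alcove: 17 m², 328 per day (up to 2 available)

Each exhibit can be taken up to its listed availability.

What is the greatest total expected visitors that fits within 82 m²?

1359

Taking the top-ratio exhibits first gives 2×textile wall + 2×clockwork automata + kinetic sculpture + 2×portrait alcove for 1345 (82 m²).
The 27 m² tied up in textile wall and clockwork automata and kinetic sculpture is better spent on photography bay — total rises to 1359 (81 m²).
That's the maximum — no swap from here does better than 1359.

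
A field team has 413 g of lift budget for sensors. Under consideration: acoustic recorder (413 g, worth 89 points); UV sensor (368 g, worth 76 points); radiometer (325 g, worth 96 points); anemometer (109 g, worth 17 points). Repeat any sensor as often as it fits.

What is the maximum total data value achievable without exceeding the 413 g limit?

96

The ratio ordering already packs tightly: radiometer, 325 g, 96.
That's the maximum — no swap from here does better than 96.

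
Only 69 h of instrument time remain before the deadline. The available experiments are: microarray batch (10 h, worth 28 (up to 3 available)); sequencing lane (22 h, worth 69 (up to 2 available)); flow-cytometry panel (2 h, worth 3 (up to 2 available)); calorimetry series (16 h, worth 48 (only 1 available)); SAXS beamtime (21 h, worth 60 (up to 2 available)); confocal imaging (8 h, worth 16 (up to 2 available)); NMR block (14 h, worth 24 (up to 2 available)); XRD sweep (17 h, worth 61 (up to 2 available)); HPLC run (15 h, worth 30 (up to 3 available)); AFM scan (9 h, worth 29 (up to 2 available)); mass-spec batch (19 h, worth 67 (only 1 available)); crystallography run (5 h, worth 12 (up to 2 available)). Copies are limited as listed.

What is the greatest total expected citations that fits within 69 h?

Greedy by ratio would take flow-cytometry panel + 2×XRD sweep + AFM scan + mass-spec batch + crystallography run: 69 h used, total 233.
The 16 h tied up in flow-cytometry panel and AFM scan and crystallography run is better spent on calorimetry series — total rises to 237 (69 h).
Every other selection either busts 69 h or exceeds an availability limit or fails to beat 237.

237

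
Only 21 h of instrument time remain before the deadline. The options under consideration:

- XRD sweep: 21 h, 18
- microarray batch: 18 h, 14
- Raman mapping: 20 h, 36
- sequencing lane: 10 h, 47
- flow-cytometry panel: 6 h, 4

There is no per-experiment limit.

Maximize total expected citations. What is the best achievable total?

94

Ranking by ratio (expected citations/h): sequencing lane 4.70, Raman mapping 1.80, XRD sweep 0.86.
The ratio ordering already packs tightly: 2×sequencing lane, 20 h, 94.
The spare 1 h is too small for any remaining experiment, and no exchange beats 94.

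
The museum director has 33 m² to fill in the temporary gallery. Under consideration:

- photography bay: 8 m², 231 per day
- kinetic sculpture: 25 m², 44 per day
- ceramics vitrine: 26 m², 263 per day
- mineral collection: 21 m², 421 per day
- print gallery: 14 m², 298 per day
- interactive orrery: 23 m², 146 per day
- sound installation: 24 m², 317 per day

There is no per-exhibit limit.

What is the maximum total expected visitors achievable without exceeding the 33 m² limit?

Taking 4×photography bay: 32 m² used, 924 in expected visitors.

924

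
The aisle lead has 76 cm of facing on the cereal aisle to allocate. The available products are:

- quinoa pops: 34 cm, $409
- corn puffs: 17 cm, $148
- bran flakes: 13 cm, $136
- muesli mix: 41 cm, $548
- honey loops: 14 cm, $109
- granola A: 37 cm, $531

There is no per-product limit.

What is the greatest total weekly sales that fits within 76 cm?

1062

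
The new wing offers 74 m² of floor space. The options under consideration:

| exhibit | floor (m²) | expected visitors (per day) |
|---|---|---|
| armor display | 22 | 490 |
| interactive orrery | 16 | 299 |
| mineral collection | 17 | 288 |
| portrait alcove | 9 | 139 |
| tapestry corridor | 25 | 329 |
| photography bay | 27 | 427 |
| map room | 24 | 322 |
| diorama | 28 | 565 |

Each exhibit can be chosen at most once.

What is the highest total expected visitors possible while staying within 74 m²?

1377

By expected visitors per m²: armor display 22.27, diorama 20.18, interactive orrery 18.69 lead.
Greedy by ratio would take armor display + interactive orrery + diorama: 66 m² used, total 1354.
Dropping interactive orrery frees 16 m²; slotting in map room (24 m²) lifts the total to 1377 at 74 m².
Next best is armor display + interactive orrery + portrait alcove + photography bay at 1355 (74 m²) — short by 22.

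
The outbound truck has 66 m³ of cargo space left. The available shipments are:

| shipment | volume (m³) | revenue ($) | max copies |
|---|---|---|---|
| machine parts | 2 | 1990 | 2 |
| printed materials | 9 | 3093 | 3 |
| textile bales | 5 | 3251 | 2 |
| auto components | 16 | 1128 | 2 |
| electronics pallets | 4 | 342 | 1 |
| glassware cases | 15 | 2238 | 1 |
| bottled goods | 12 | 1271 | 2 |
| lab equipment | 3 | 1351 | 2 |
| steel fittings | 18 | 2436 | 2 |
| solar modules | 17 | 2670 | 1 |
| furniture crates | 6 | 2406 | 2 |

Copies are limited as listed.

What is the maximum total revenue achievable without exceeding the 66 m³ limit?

27617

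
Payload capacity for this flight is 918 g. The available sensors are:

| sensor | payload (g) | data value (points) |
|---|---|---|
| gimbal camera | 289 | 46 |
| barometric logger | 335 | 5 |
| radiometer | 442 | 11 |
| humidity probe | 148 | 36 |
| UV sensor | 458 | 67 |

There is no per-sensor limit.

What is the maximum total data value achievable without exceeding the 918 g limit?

216

Density check — humidity probe 0.24, gimbal camera 0.16, UV sensor 0.15, radiometer 0.02 are the best per g.
Best packing: 6×humidity probe — 888 g, 216 total.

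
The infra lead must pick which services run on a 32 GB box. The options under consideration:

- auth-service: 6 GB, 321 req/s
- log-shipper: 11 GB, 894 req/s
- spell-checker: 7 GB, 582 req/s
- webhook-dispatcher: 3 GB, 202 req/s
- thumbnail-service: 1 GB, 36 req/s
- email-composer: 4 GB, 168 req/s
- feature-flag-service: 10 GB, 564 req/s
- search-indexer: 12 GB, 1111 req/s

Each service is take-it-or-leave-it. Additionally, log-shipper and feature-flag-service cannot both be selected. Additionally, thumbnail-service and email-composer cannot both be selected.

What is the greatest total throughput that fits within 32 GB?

2623

Log-shipper + spell-checker + thumbnail-service + search-indexer uses 31 of the 32 GB and totals 2623.
An exhaustive check of the 256 subsets confirms 2623.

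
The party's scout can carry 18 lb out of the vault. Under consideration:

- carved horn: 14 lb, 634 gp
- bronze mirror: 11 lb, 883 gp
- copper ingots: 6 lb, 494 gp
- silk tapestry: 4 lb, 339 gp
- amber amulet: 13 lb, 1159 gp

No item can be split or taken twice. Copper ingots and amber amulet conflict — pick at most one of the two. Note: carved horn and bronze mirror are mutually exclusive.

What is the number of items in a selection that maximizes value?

2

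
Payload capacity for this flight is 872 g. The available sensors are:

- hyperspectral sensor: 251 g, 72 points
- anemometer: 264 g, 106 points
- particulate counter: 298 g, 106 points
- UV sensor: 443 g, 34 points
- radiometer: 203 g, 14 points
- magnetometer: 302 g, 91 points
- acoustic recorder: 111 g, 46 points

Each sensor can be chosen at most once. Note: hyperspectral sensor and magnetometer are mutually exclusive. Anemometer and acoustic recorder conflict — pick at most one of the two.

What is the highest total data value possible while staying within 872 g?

303

Taking anemometer + particulate counter + magnetometer: 864 g used, 303 in data value.
The closest alternative, hyperspectral sensor + anemometer + particulate counter, reaches only 284.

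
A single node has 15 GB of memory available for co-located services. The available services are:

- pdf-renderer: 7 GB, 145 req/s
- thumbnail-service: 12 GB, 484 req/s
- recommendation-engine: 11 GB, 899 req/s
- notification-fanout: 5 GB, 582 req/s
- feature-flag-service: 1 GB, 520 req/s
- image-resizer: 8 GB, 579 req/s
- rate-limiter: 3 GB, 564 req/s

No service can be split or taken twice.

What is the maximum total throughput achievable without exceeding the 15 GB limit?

The ratio heuristic lands on notification-fanout + feature-flag-service + rate-limiter (1666) but leaves 6 GB idle.
Replace notification-fanout with recommendation-engine: the trade gains 317 net, giving 1983 at 15 GB.
The closest alternative, notification-fanout + feature-flag-service + image-resizer, reaches only 1681.

1983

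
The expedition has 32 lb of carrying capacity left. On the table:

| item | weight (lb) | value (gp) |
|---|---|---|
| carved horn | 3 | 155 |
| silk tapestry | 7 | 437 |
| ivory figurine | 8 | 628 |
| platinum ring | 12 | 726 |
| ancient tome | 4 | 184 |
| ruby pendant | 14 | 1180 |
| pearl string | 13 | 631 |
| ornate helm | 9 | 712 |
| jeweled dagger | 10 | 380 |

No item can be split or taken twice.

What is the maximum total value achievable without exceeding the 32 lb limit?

Ivory figurine + ruby pendant + ornate helm uses 31 of the 32 lb and totals 2520.
The closest alternative, carved horn + silk tapestry + ivory figurine + ruby pendant, reaches only 2400.

2520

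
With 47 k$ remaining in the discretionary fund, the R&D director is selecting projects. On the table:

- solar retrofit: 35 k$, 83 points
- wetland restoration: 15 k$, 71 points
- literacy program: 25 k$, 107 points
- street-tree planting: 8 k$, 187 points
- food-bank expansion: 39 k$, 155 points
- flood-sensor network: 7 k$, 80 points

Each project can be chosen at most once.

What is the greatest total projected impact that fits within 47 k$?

Greedy by ratio would take wetland restoration + street-tree planting + flood-sensor network: 30 k$ used, total 338.
Dropping wetland restoration frees 15 k$; slotting in literacy program (25 k$) lifts the total to 374 at 40 k$.
Next best is street-tree planting + food-bank expansion at 342 (47 k$) — short by 32.

374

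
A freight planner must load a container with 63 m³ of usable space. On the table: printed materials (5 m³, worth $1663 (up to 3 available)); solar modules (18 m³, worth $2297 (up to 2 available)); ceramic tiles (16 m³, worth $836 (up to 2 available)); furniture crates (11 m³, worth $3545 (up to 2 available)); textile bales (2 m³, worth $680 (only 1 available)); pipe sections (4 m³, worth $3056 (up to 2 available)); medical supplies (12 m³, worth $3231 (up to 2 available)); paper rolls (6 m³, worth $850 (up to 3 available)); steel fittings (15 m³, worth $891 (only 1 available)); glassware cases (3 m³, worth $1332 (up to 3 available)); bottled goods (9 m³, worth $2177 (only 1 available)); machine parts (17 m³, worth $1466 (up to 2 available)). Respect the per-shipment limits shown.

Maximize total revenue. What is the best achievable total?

Ranking by ratio (revenue/m³): pipe sections 764.00, glassware cases 444.00, textile bales 340.00, printed materials 332.60.
Greedy by ratio would take 3×printed materials + 2×furniture crates + textile bales + 2×pipe sections + paper rolls + 3×glassware cases: 62 m³ used, total 23717.
The 11 m³ tied up in printed materials and paper rolls is better spent on medical supplies — total rises to 24435 (63 m³).
Nothing else within 63 m³ beats 24435.

24435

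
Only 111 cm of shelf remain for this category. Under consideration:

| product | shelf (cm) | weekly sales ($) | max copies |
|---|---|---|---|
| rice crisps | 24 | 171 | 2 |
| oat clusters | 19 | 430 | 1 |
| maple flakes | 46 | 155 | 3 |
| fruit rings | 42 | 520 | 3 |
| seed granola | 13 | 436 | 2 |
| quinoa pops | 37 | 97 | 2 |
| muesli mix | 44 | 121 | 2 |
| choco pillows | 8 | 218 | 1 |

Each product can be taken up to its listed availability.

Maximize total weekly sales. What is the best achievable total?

2040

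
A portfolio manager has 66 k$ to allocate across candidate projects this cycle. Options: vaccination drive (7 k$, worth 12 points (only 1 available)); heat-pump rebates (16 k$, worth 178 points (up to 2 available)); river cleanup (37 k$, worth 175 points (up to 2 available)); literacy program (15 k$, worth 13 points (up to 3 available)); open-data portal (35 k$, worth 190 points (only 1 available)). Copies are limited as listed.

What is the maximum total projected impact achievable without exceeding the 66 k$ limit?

382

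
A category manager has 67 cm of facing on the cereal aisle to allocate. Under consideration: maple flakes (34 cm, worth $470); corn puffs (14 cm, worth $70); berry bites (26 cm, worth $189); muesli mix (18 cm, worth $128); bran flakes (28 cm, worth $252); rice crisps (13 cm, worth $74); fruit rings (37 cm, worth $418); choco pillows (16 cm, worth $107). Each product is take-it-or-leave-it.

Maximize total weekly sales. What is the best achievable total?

722

The ratio ordering already packs tightly: maple flakes + bran flakes, 62 cm, 722.
The spare 5 cm is too small for any remaining product, and no exchange beats 722.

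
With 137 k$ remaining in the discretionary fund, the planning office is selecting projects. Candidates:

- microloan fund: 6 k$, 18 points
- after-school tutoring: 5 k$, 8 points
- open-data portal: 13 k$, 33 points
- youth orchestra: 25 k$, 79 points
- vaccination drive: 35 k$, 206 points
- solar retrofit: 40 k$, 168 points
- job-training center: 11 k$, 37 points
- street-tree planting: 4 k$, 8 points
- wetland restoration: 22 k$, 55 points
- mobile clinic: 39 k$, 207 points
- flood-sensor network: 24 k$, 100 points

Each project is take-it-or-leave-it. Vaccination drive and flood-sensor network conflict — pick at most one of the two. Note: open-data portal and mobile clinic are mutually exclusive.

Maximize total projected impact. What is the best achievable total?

Best packing: microloan fund + after-school tutoring + vaccination drive + solar retrofit + job-training center + mobile clinic — 136 k$, 644 total.
Microloan fund + vaccination drive + solar retrofit + job-training center + street-tree planting + mobile clinic (135 k$) also reaches 644 — a tie, but nothing goes higher.

644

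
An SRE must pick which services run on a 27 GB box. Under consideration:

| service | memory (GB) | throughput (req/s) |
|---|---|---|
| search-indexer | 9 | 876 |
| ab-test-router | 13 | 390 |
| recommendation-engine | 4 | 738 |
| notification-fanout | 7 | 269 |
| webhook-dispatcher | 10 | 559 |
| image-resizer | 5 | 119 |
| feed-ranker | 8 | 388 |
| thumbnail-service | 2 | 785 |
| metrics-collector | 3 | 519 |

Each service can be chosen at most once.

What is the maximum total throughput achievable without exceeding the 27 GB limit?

3306

Best packing: search-indexer + recommendation-engine + feed-ranker + thumbnail-service + metrics-collector — 26 GB, 3306 total.
Next best is search-indexer + recommendation-engine + notification-fanout + thumbnail-service + metrics-collector at 3187 (25 GB) — short by 119.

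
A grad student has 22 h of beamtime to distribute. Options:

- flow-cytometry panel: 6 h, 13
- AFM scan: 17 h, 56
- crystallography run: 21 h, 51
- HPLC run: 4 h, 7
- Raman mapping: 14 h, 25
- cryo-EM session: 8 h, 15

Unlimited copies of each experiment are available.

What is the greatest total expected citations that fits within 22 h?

63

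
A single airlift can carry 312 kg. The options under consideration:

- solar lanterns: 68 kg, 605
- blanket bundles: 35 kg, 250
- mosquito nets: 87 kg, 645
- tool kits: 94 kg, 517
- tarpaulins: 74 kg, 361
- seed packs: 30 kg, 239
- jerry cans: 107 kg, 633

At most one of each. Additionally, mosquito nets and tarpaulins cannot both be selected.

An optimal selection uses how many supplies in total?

4

Best achievable people served is 2133.
For example solar lanterns + blanket bundles + mosquito nets + jerry cans achieves it, using 297 kg.
Every optimal selection uses 4 supplies.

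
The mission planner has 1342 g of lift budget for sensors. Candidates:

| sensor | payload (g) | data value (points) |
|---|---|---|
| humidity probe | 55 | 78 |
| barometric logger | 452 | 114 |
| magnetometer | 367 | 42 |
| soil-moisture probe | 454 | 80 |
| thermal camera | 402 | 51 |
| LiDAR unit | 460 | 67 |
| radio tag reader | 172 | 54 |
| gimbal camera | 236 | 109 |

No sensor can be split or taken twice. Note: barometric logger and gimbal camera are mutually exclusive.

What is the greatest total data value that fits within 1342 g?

372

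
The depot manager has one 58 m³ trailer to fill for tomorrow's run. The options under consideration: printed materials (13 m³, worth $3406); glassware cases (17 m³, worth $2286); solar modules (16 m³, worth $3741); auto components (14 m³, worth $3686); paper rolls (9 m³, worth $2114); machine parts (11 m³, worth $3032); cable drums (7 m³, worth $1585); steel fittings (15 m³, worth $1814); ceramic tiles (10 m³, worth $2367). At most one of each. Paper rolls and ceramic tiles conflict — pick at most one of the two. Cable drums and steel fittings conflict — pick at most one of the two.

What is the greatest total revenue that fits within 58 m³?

Density check — machine parts 275.64, auto components 263.29, printed materials 262.00, ceramic tiles 236.70 are the best per m³.
Best packing: solar modules + auto components + machine parts + cable drums + ceramic tiles — 58 m³, 14411 total.
The closest alternative, solar modules + auto components + paper rolls + machine parts + cable drums, reaches only 14158.

14411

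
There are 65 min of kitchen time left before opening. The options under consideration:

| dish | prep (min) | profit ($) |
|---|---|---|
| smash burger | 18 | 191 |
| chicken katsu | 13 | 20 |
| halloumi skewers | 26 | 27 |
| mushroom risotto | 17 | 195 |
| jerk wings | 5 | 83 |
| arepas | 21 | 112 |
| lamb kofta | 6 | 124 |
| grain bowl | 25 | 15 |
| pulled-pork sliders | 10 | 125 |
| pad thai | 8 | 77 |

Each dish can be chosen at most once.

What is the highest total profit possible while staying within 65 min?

Density check — lamb kofta 20.67, jerk wings 16.60, pulled-pork sliders 12.50 are the best per min.
Best packing: smash burger + mushroom risotto + jerk wings + lamb kofta + pulled-pork sliders + pad thai — 64 min, 795 total.
The spare 1 min is too small for any remaining dish, and no exchange beats 795.

795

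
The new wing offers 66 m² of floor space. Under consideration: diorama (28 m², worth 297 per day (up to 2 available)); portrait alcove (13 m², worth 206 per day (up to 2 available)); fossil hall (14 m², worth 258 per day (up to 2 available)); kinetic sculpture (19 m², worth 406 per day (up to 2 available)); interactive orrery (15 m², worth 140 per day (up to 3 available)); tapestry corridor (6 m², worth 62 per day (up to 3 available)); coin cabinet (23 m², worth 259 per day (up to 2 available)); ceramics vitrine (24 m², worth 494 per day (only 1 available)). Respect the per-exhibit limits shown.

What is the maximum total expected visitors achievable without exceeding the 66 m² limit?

Filling by ratio: 2×kinetic sculpture + ceramics vitrine for 1306, with 4 m² left unused.
Replace ceramics vitrine with 2×fossil hall: the trade gains 22 net, giving 1328 at 66 m².
No other feasible combination exceeds 1328.

1328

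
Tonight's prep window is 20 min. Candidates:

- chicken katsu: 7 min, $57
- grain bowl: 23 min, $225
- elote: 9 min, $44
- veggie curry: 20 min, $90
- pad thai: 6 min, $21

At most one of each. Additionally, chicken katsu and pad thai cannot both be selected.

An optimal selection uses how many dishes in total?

2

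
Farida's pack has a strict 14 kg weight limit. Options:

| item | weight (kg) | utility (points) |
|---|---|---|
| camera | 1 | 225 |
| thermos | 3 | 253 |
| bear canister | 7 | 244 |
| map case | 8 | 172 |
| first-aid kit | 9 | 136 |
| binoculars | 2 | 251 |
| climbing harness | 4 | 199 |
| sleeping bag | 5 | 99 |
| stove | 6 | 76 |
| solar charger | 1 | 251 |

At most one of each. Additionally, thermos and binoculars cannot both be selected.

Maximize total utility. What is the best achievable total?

Best packing: camera + thermos + climbing harness + sleeping bag + solar charger — 14 kg, 1027 total.

1027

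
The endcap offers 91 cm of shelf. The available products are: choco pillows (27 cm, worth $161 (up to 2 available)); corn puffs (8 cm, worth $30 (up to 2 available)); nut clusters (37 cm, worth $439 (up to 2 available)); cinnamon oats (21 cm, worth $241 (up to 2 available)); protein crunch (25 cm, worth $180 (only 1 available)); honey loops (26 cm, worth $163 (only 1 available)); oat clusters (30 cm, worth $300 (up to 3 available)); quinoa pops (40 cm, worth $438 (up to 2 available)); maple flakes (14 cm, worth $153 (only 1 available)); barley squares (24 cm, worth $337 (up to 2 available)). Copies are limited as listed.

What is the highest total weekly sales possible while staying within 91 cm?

Ranking by ratio (weekly sales/cm): barley squares 14.04, nut clusters 11.86, cinnamon oats 11.48, quinoa pops 10.95.
Greedy by ratio would take nut clusters + 2×barley squares: 85 cm used, total 1113.
Replace nut clusters with 2×cinnamon oats: the trade gains 43 net, giving 1156 at 90 cm.
Nothing else within 91 cm beats 1156.

1156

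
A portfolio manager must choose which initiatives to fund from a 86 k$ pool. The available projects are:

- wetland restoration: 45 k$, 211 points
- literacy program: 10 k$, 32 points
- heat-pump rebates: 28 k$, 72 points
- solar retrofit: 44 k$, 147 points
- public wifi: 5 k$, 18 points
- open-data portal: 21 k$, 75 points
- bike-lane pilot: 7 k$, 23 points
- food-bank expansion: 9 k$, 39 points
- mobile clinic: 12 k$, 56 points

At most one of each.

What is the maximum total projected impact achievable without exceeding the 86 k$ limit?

365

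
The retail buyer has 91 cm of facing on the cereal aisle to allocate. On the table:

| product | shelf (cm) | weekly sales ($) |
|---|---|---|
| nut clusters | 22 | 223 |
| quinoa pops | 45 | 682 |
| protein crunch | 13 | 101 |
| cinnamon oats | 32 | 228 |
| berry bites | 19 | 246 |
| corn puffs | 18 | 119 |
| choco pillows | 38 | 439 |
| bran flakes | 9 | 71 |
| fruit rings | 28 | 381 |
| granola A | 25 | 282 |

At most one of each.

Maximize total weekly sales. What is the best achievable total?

1210

Filling by ratio: quinoa pops + bran flakes + fruit rings for 1134, with 9 cm left unused.
Dropping bran flakes and fruit rings frees 37 cm; slotting in berry bites + granola A (44 cm) lifts the total to 1210 at 89 cm.
The spare 2 cm is too small for any remaining product, and no exchange beats 1210.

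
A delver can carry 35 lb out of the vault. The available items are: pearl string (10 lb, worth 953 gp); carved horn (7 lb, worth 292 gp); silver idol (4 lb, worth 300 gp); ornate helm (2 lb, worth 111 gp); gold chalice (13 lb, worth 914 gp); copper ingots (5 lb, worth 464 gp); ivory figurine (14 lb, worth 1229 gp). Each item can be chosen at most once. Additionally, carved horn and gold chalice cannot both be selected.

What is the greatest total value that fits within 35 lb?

Density check — pearl string 95.30, copper ingots 92.80, ivory figurine 87.79 are the best per lb.
Best packing: pearl string + silver idol + ornate helm + copper ingots + ivory figurine — 35 lb, 3057 total.
Runner-up pearl string + silver idol + copper ingots + ivory figurine tops out at 2946.

3057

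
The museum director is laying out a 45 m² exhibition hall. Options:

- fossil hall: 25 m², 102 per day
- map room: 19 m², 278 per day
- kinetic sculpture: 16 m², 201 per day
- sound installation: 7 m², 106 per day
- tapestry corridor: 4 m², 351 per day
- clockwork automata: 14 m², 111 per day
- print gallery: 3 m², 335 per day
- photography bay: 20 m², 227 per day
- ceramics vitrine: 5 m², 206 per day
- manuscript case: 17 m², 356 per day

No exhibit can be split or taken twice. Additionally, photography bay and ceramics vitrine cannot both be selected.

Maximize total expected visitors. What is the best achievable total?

Taking the top-ratio exhibits first gives sound installation + tapestry corridor + print gallery + ceramics vitrine + manuscript case for 1354 (36 m²).
Replace sound installation with kinetic sculpture: the trade gains 95 net, giving 1449 at 45 m².
Next best is tapestry corridor + clockwork automata + print gallery + ceramics vitrine + manuscript case at 1359 (43 m²) — short by 90.

1449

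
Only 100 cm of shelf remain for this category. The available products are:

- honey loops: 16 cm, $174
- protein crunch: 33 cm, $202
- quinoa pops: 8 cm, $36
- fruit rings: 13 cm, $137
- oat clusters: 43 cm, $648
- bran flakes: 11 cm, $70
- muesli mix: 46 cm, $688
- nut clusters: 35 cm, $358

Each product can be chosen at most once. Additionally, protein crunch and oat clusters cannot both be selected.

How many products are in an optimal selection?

3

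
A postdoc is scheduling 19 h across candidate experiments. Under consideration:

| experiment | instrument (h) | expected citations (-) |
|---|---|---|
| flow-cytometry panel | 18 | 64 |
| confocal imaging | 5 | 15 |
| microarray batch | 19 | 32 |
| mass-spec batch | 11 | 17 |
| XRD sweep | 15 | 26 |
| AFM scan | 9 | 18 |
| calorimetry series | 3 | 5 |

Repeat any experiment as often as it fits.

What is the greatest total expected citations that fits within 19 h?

64

Flow-cytometry panel uses 18 of the 19 h and totals 64.
Every other selection either busts 19 h or fails to beat 64.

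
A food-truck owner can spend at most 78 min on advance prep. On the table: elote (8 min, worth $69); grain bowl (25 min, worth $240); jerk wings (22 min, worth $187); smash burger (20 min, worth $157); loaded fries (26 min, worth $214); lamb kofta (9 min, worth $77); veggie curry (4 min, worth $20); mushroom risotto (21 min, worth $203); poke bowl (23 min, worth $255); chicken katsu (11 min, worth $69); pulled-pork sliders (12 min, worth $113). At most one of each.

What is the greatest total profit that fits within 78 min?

Ranking by ratio (profit/min): poke bowl 11.09, mushroom risotto 9.67, grain bowl 9.60.
The ratio heuristic lands on elote + grain bowl + mushroom risotto + poke bowl (767) but leaves 1 min idle.
Replace elote with lamb kofta: the trade gains 8 net, giving 775 at 78 min.
No other feasible combination exceeds 775.

775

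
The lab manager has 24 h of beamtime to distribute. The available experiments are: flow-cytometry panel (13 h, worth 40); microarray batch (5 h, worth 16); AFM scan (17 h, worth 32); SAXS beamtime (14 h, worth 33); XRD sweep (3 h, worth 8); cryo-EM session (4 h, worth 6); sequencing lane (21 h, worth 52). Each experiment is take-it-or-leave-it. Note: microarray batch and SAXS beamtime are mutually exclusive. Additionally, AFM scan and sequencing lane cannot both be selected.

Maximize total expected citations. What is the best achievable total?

By expected citations per h: microarray batch 3.20, flow-cytometry panel 3.08, XRD sweep 2.67, sequencing lane 2.48 lead.
Best packing: flow-cytometry panel + microarray batch + XRD sweep — 21 h, 64 total.
The spare 3 h is too small for any remaining experiment, and no feasible exchange beats 64.

64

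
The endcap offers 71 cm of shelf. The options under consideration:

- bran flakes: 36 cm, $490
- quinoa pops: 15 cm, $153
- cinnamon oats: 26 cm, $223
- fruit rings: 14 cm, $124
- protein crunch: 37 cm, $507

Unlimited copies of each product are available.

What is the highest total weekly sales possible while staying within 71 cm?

Taking 2×quinoa pops + protein crunch: 67 cm used, 813 in weekly sales.
The spare 4 cm is too small for any remaining product, and no exchange beats 813.

813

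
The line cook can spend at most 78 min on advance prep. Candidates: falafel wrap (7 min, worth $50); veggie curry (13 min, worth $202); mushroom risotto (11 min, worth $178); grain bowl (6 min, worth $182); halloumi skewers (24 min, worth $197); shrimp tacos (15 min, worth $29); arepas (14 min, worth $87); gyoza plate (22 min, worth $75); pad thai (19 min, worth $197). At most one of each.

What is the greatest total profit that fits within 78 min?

Best packing: veggie curry + mushroom risotto + grain bowl + halloumi skewers + pad thai — 73 min, 956 total.
No other feasible combination exceeds 956.

956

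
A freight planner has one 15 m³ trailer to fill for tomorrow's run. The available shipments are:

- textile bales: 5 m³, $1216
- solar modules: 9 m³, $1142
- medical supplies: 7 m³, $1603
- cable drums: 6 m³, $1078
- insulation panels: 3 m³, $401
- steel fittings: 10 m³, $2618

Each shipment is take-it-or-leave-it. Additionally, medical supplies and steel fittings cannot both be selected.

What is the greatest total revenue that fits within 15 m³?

Density check — steel fittings 261.80, textile bales 243.20, medical supplies 229.00 are the best per m³.
Textile bales + steel fittings uses 15 of the 15 m³ and totals 3834.

3834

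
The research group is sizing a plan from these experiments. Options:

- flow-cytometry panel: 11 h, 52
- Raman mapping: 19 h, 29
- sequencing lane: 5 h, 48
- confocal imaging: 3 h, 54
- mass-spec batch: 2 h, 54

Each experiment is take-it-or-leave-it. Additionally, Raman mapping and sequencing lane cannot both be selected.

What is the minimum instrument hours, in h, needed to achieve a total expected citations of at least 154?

10

Minimise h subject to total expected citations ≥ 154.
Taking sequencing lane + confocal imaging + mass-spec batch gives 156 (≥ 154) for 10 h.
Any bundle with less than 10 h falls short of 154.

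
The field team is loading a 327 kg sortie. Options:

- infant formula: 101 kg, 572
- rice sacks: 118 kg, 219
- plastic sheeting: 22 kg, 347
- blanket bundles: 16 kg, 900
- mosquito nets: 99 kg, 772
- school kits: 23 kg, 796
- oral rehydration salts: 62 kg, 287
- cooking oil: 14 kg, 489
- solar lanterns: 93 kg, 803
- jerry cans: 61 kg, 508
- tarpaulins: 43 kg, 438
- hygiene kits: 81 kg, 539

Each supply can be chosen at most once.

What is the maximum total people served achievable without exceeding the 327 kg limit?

4545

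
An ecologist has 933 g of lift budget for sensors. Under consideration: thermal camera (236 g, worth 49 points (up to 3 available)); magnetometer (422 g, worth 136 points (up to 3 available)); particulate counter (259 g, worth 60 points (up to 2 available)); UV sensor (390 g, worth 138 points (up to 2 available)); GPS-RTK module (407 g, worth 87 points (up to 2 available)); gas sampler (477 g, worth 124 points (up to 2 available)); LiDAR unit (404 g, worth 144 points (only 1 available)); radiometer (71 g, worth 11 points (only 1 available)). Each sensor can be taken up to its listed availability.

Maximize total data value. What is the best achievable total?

293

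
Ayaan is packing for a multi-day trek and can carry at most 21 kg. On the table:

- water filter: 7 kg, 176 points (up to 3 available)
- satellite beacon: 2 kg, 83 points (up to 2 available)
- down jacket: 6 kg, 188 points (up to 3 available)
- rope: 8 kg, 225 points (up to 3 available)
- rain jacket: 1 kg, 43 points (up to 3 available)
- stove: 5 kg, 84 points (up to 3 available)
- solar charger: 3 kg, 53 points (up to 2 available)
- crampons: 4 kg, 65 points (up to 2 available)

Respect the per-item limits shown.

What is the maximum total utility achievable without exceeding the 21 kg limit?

708

By utility per kg: rain jacket 43.00, satellite beacon 41.50, down jacket 31.33, rope 28.12 lead.
The ratio heuristic lands on 2×satellite beacon + 2×down jacket + 3×rain jacket (671) but leaves 2 kg idle.
Dropping down jacket frees 6 kg; slotting in rope (8 kg) lifts the total to 708 at 21 kg.
No other feasible combination exceeds 708.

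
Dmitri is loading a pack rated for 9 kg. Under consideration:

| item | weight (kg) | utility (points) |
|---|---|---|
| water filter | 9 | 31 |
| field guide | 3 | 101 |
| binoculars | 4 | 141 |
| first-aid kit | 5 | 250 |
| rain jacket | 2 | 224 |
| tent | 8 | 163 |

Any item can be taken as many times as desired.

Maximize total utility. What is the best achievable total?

896

By utility per kg: rain jacket 112.00, first-aid kit 50.00, binoculars 35.25 lead.
4×rain jacket uses 8 of the 9 kg and totals 896.
That's the maximum — no swap from here does better than 896.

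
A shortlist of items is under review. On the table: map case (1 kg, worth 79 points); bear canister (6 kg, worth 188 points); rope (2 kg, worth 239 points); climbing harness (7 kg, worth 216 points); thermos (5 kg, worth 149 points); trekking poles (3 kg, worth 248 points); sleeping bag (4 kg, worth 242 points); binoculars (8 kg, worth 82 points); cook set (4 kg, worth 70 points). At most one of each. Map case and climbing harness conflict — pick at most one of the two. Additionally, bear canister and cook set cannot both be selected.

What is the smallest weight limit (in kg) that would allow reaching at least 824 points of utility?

14

Look for the lowest-weight combination reaching 824.
rope + thermos + trekking poles + sleeping bag reaches 878 using 14 kg.
No combination under 14 kg hits 824.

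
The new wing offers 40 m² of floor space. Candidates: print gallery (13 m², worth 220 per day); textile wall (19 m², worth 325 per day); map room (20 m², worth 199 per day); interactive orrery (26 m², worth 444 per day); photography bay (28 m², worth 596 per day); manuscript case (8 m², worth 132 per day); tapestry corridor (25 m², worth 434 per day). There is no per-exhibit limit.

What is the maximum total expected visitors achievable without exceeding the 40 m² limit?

728

By expected visitors per m²: photography bay 21.29, tapestry corridor 17.36, textile wall 17.11 lead.
Photography bay + manuscript case uses 36 of the 40 m² and totals 728.
Nothing else within 40 m² beats 728.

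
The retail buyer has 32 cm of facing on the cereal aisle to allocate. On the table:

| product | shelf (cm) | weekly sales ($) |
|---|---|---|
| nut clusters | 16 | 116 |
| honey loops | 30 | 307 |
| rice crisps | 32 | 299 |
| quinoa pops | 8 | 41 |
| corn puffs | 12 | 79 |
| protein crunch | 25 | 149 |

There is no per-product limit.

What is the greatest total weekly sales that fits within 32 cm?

307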